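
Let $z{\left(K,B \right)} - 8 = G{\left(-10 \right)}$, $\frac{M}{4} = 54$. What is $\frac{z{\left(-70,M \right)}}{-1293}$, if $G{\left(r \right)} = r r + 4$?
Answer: $- \frac{112}{1293} \approx -0.08662$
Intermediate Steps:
$M = 216$ ($M = 4 \cdot 54 = 216$)
$G{\left(r \right)} = 4 + r^{2}$ ($G{\left(r \right)} = r^{2} + 4 = 4 + r^{2}$)
$z{\left(K,B \right)} = 112$ ($z{\left(K,B \right)} = 8 + \left(4 + \left(-10\right)^{2}\right) = 8 + \left(4 + 100\right) = 8 + 104 = 112$)
$\frac{z{\left(-70,M \right)}}{-1293} = \frac{112}{-1293} = 112 \left(- \frac{1}{1293}\right) = - \frac{112}{1293}$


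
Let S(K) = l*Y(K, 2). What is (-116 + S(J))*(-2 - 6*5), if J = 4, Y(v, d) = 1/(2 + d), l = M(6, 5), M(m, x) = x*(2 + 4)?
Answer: 3472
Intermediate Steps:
M(m, x) = 6*x (M(m, x) = x*6 = 6*x)
l = 30 (l = 6*5 = 30)
S(K) = 15/2 (S(K) = 30/(2 + 2) = 30/4 = 30*(1/4) = 15/2)
(-116 + S(J))*(-2 - 6*5) = (-116 + 15/2)*(-2 - 6*5) = -217*(-2 - 30)/2 = -217/2*(-32) = 3472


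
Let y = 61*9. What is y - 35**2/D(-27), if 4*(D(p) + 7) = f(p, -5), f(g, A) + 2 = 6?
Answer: 4519/6 ≈ 753.17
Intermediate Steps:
f(g, A) = 4 (f(g, A) = -2 + 6 = 4)
y = 549
D(p) = -6 (D(p) = -7 + (1/4)*4 = -7 + 1 = -6)
y - 35**2/D(-27) = 549 - 35**2/(-6) = 549 - 1225*(-1)/6 = 549 - 1*(-1225/6) = 549 + 1225/6 = 4519/6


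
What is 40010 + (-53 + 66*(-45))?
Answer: 36987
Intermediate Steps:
40010 + (-53 + 66*(-45)) = 40010 + (-53 - 2970) = 40010 - 3023 = 36987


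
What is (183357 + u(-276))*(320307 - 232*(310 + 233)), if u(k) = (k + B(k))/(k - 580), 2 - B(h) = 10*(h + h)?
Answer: 15249964513263/428 ≈ 3.5631e+10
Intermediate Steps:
B(h) = 2 - 20*h (B(h) = 2 - 10*(h + h) = 2 - 10*2*h = 2 - 20*h)
u(k) = (2 - 19*k)/(-580 + k) (u(k) = (k + (2 - 20*k))/(k - 580) = (2 - 19*k)/(-580 + k))
(183357 + u(-276))*(320307 - 232*(310 + 233)) = (183357 + (2 - 19*(-276))/(-580 - 276))*(320307 - 232*(310 + 233)) = (183357 + (2 + 5244)/(-856))*(320307 - 232*543) = (183357 - 1/856*5246)*(320307 - 125976) = (183357 - 2623/428)*194331 = (78474173/428)*194331 = 15249964513263/428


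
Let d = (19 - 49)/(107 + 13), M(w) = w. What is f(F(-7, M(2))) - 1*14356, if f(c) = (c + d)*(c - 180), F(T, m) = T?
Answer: -52001/4 ≈ -13000.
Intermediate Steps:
d = -1/4 (d = -30/120 = -30*1/120 = -1/4 ≈ -0.25000)
f(c) = (-180 + c)*(-1/4 + c) (f(c) = (c - 1/4)*(c - 180) = (-1/4 + c)*(-180 + c) = (-180 + c)*(-1/4 + c))
f(F(-7, M(2))) - 1*14356 = (45 + (-7)**2 - 721/4*(-7)) - 1*14356 = (45 + 49 + 5047/4) - 14356 = 5423/4 - 14356 = -52001/4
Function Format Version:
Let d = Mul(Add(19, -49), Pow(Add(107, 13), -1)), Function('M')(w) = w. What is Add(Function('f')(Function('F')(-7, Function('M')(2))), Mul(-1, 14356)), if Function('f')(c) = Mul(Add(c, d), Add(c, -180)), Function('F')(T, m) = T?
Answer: Rational(-52001, 4) ≈ -13000.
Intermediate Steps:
d = Rational(-1, 4) (d = Mul(-30, Pow(120, -1)) = Mul(-30, Rational(1, 120)) = Rational(-1, 4) ≈ -0.25000)
Function('f')(c) = Mul(Add(-180, c), Add(Rational(-1, 4), c)) (Function('f')(c) = Mul(Add(c, Rational(-1, 4)), Add(c, -180)) = Mul(Add(Rational(-1, 4), c), Add(-180, c)) = Mul(Add(-180, c), Add(Rational(-1, 4), c)))
Add(Function('f')(Function('F')(-7, Function('M')(2))), Mul(-1, 14356)) = Add(Add(45, Pow(-7, 2), Mul(Rational(-721, 4), -7)), Mul(-1, 14356)) = Add(Add(45, 49, Rational(5047, 4)), -14356) = Add(Rational(5423, 4), -14356) = Rational(-52001, 4)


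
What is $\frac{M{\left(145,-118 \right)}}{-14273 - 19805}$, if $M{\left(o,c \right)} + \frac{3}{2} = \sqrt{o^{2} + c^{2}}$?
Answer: $\frac{3}{68156} - \frac{\sqrt{34949}}{34078} \approx -0.0054418$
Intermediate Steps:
$M{\left(o,c \right)} = - \frac{3}{2} + \sqrt{c^{2} + o^{2}}$ ($M{\left(o,c \right)} = - \frac{3}{2} + \sqrt{o^{2} + c^{2}} = - \frac{3}{2} + \sqrt{c^{2} + o^{2}}$)
$\frac{M{\left(145,-118 \right)}}{-14273 - 19805} = \frac{- \frac{3}{2} + \sqrt{\left(-118\right)^{2} + 145^{2}}}{-14273 - 19805} = \frac{- \frac{3}{2} + \sqrt{13924 + 21025}}{-34078} = \left(- \frac{3}{2} + \sqrt{34949}\right) \left(- \frac{1}{34078}\right) = \frac{3}{68156} - \frac{\sqrt{34949}}{34078}$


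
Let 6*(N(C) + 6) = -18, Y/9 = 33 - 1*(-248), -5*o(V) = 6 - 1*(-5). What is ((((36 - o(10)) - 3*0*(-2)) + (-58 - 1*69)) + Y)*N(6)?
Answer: -109809/5 ≈ -21962.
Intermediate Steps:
o(V) = -11/5 (o(V) = -(6 - 1*(-5))/5 = -(6 + 5)/5 = -⅕*11 = -11/5)
Y = 2529 (Y = 9*(33 - 1*(-248)) = 9*(33 + 248) = 9*281 = 2529)
N(C) = -9 (N(C) = -6 + (⅙)*(-18) = -6 - 3 = -9)
((((36 - o(10)) - 3*0*(-2)) + (-58 - 1*69)) + Y)*N(6) = ((((36 - 1*(-11/5)) - 3*0*(-2)) + (-58 - 1*69)) + 2529)*(-9) = ((((36 + 11/5) + 0*(-2)) + (-58 - 69)) + 2529)*(-9) = (((191/5 + 0) - 127) + 2529)*(-9) = ((191/5 - 127) + 2529)*(-9) = (-444/5 + 2529)*(-9) = (12201/5)*(-9) = -109809/5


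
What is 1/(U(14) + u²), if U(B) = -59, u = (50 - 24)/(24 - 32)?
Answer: -16/775 ≈ -0.020645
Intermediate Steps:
u = -13/4 (u = 26/(-8) = 26*(-⅛) = -13/4 ≈ -3.2500)
1/(U(14) + u²) = 1/(-59 + (-13/4)²) = 1/(-59 + 169/16) = 1/(-775/16) = -16/775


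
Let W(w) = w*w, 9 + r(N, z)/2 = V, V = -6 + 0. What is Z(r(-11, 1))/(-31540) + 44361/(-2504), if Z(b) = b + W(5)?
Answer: -69956671/3948808 ≈ -17.716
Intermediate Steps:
V = -6
r(N, z) = -30 (r(N, z) = -18 + 2*(-6) = -18 - 12 = -30)
W(w) = w²
Z(b) = 25 + b (Z(b) = b + 5² = b + 25 = 25 + b)
Z(r(-11, 1))/(-31540) + 44361/(-2504) = (25 - 30)/(-31540) + 44361/(-2504) = -5*(-1/31540) + 44361*(-1/2504) = 1/6308 - 44361/2504 = -69956671/3948808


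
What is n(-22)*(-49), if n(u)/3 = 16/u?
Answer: 1176/11 ≈ 106.91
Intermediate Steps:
n(u) = 48/u (n(u) = 3*(16/u) = 48/u)
n(-22)*(-49) = (48/(-22))*(-49) = (48*(-1/22))*(-49) = -24/11*(-49) = 1176/11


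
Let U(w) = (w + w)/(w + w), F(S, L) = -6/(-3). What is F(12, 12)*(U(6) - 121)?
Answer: -240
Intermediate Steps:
F(S, L) = 2 (F(S, L) = -6*(-⅓) = 2)
U(w) = 1 (U(w) = (2*w)/((2*w)) = (2*w)*(1/(2*w)) = 1)
F(12, 12)*(U(6) - 121) = 2*(1 - 121) = 2*(-120) = -240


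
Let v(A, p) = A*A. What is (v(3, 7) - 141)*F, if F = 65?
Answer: -8580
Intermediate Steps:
v(A, p) = A²
(v(3, 7) - 141)*F = (3² - 141)*65 = (9 - 141)*65 = -132*65 = -8580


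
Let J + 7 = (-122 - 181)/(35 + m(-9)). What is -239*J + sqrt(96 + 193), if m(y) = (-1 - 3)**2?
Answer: 52869/17 ≈ 3109.9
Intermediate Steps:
m(y) = 16 (m(y) = (-4)**2 = 16)
J = -220/17 (J = -7 + (-122 - 181)/(35 + 16) = -7 - 303/51 = -7 - 303*1/51 = -7 - 101/17 = -220/17 ≈ -12.941)
-239*J + sqrt(96 + 193) = -239*(-220/17) + sqrt(96 + 193) = 52580/17 + sqrt(289) = 52580/17 + 17 = 52869/17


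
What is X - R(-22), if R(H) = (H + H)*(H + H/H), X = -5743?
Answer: -6667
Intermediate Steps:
R(H) = 2*H*(1 + H) (R(H) = (2*H)*(H + 1) = (2*H)*(1 + H) = 2*H*(1 + H))
X - R(-22) = -5743 - 2*(-22)*(1 - 22) = -5743 - 2*(-22)*(-21) = -5743 - 1*924 = -5743 - 924 = -6667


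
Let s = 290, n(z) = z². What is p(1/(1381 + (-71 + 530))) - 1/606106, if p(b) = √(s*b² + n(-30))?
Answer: -1/606106 + √3047040290/1840 ≈ 30.000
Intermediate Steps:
p(b) = √(900 + 290*b²) (p(b) = √(290*b² + (-30)²) = √(290*b² + 900) = √(900 + 290*b²))
p(1/(1381 + (-71 + 530))) - 1/606106 = √(900 + 290*(1/(1381 + (-71 + 530)))²) - 1/606106 = √(900 + 290*(1/(1381 + 459))²) - 1*1/606106 = √(900 + 290*(1/1840)²) - 1/606106 = √(900 + 290*(1/3385600)) - 1/606106 = √(900 + 29/338560) - 1/606106 = √(304704029/338560) - 1/606106 = √3047040290/1840 - 1/606106 = -1/606106 + √3047040290/1840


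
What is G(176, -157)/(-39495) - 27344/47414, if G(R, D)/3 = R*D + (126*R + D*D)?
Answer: -635000331/312102655 ≈ -2.0346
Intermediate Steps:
G(R, D) = 3*D**2 + 378*R + 3*D*R (G(R, D) = 3*(R*D + (126*R + D*D)) = 3*(D*R + (126*R + D**2)) = 3*(D*R + (D**2 + 126*R)) = 3*(D**2 + 126*R + D*R) = 3*D**2 + 378*R + 3*D*R)
G(176, -157)/(-39495) - 27344/47414 = (3*(-157)**2 + 378*176 + 3*(-157)*176)/(-39495) - 27344/47414 = (3*24649 + 66528 - 82896)*(-1/39495) - 27344*1/47414 = (73947 + 66528 - 82896)*(-1/39495) - 13672/23707 = 57579*(-1/39495) - 13672/23707 = -19193/13165 - 13672/23707 = -635000331/312102655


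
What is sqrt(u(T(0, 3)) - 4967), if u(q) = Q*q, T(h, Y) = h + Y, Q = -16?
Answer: I*sqrt(5015) ≈ 70.817*I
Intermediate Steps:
T(h, Y) = Y + h
u(q) = -16*q
sqrt(u(T(0, 3)) - 4967) = sqrt(-16*(3 + 0) - 4967) = sqrt(-16*3 - 4967) = sqrt(-48 - 4967) = sqrt(-5015) = I*sqrt(5015)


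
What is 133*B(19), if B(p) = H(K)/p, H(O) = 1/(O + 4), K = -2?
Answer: 7/2 ≈ 3.5000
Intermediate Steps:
H(O) = 1/(4 + O)
B(p) = 1/(2*p) (B(p) = 1/((4 - 2)*p) = 1/(2*p))
133*B(19) = 133*((½)/19) = 133*((½)*(1/19)) = 133*(1/38) = 7/2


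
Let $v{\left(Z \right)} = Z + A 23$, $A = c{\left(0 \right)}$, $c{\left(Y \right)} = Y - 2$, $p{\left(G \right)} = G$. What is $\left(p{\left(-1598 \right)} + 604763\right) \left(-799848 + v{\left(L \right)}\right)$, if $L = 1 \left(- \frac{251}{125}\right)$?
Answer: $- \frac{12061731891633}{25} \approx -4.8247 \cdot 10^{11}$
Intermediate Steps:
$c{\left(Y \right)} = -2 + Y$
$A = -2$ ($A = -2 + 0 = -2$)
$L = - \frac{251}{125}$ ($L = 1 \left(\left(-251\right) \frac{1}{125}\right) = 1 \left(- \frac{251}{125}\right) = - \frac{251}{125} \approx -2.008$)
$v{\left(Z \right)} = -46 + Z$ ($v{\left(Z \right)} = Z - 46 = -46 + Z$)
$\left(p{\left(-1598 \right)} + 604763\right) \left(-799848 + v{\left(L \right)}\right) = \left(-1598 + 604763\right) \left(-799848 - \frac{6001}{125}\right) = 603165 \left(-799848 - \frac{6001}{125}\right) = 603165 \left(- \frac{99987001}{125}\right) = - \frac{12061731891633}{25}$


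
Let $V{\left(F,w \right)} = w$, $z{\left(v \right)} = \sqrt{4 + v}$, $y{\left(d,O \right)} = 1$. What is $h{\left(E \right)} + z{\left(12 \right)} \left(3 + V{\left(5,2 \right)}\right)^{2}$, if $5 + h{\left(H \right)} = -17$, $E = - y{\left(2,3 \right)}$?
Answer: $78$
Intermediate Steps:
$E = -1$ ($E = \left(-1\right) 1 = -1$)
$h{\left(H \right)} = -22$ ($h{\left(H \right)} = -5 - 17 = -22$)
$h{\left(E \right)} + z{\left(12 \right)} \left(3 + V{\left(5,2 \right)}\right)^{2} = -22 + \sqrt{4 + 12} \left(3 + 2\right)^{2} = -22 + \sqrt{16} \cdot 5^{2} = -22 + 4 \cdot 25 = -22 + 100 = 78$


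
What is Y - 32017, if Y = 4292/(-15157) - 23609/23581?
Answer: -11443886087954/357417217 ≈ -32018.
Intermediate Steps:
Y = -459051265/357417217 (Y = 4292*(-1/15157) - 23609*1/23581 = -4292/15157 - 23609/23581 = -459051265/357417217 ≈ -1.2844)
Y - 32017 = -459051265/357417217 - 32017 = -11443886087954/357417217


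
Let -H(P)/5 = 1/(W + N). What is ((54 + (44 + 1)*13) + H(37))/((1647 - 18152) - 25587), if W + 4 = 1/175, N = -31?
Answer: -3914111/257771408 ≈ -0.015184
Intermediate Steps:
W = -699/175 (W = -4 + 1/175 = -699/175 ≈ -3.9943)
H(P) = 875/6124 (H(P) = -5/(-699/175 - 31) = -5/(-6124/175) = -5*(-175/6124) = 875/6124)
((54 + (44 + 1)*13) + H(37))/((1647 - 18152) - 25587) = ((54 + (44 + 1)*13) + 875/6124)/((1647 - 18152) - 25587) = ((54 + 45*13) + 875/6124)/(-16505 - 25587) = ((54 + 585) + 875/6124)/(-42092) = (639 + 875/6124)*(-1/42092) = (3914111/6124)*(-1/42092) = -3914111/257771408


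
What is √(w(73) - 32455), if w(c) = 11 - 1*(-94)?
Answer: 5*I*√1294 ≈ 179.86*I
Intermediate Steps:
w(c) = 105 (w(c) = 11 + 94 = 105)
√(w(73) - 32455) = √(105 - 32455) = √(-32350) = 5*I*√1294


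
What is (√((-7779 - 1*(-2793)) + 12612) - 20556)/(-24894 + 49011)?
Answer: -6852/8039 + √7626/24117 ≈ -0.84872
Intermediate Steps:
(√((-7779 - 1*(-2793)) + 12612) - 20556)/(-24894 + 49011) = (√((-7779 + 2793) + 12612) - 20556)/24117 = (√(-4986 + 12612) - 20556)*(1/24117) = (√7626 - 20556)*(1/24117) = (-20556 + √7626)*(1/24117) = -6852/8039 + √7626/24117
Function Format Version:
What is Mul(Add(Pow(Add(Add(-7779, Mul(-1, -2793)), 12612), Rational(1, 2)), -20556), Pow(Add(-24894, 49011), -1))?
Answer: Add(Rational(-6852, 8039), Mul(Rational(1, 24117), Pow(7626, Rational(1, 2)))) ≈ -0.84872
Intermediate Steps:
Mul(Add(Pow(Add(Add(-7779, Mul(-1, -2793)), 12612), Rational(1, 2)), -20556), Pow(Add(-24894, 49011), -1)) = Mul(Add(Pow(Add(Add(-7779, 2793), 12612), Rational(1, 2)), -20556), Pow(24117, -1)) = Mul(Add(Pow(Add(-4986, 12612), Rational(1, 2)), -20556), Rational(1, 24117)) = Mul(Add(Pow(7626, Rational(1, 2)), -20556), Rational(1, 24117)) = Mul(Add(-20556, Pow(7626, Rational(1, 2))), Rational(1, 24117)) = Add(Rational(-6852, 8039), Mul(Rational(1, 24117), Pow(7626, Rational(1, 2))))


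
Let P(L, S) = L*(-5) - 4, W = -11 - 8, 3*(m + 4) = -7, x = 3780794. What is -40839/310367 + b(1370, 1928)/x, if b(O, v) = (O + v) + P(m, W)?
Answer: -460115006939/3520301074194 ≈ -0.13070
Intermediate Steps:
m = -19/3 (m = -4 + (⅓)*(-7) = -4 - 7/3 = -19/3 ≈ -6.3333)
W = -19
P(L, S) = -4 - 5*L (P(L, S) = -5*L - 4 = -4 - 5*L)
b(O, v) = 83/3 + O + v (b(O, v) = (O + v) + (-4 - 5*(-19/3)) = (O + v) + (-4 + 95/3) = (O + v) + 83/3 = 83/3 + O + v)
-40839/310367 + b(1370, 1928)/x = -40839/310367 + (83/3 + 1370 + 1928)/3780794 = -40839*1/310367 + (9977/3)*(1/3780794) = -40839/310367 + 9977/11342382 = -460115006939/3520301074194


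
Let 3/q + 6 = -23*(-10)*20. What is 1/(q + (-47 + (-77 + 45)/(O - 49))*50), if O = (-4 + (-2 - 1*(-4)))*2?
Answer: -243482/564832141 ≈ -0.00043107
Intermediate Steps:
O = -4 (O = (-4 + (-2 + 4))*2 = (-4 + 2)*2 = -2*2 = -4)
q = 3/4594 (q = 3/(-6 - 23*(-10)*20) = 3/(-6 + 230*20) = 3/(-6 + 4600) = 3/4594 ≈ 0.00065303)
1/(q + (-47 + (-77 + 45)/(O - 49))*50) = 1/(3/4594 + (-47 + (-77 + 45)/(-4 - 49))*50) = 1/(3/4594 + (-47 - 32/(-53))*50) = 1/(3/4594 + (-47 - 32*(-1/53))*50) = 1/(3/4594 + (-47 + 32/53)*50) = 1/(3/4594 - 2459/53*50) = 1/(3/4594 - 122950/53) = 1/(-564832141/243482) = -243482/564832141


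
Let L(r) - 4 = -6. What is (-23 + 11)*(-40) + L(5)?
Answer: 478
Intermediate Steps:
L(r) = -2 (L(r) = 4 - 6 = -2)
(-23 + 11)*(-40) + L(5) = (-23 + 11)*(-40) - 2 = -12*(-40) - 2 = 480 - 2 = 478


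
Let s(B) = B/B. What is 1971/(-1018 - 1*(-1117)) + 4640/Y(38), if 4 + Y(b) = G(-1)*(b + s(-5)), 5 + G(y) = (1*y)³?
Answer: 541/1309 ≈ 0.41329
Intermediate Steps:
G(y) = -5 + y³ (G(y) = -5 + (1*y)³ = -5 + y³)
s(B) = 1
Y(b) = -10 - 6*b (Y(b) = -4 + (-5 + (-1)³)*(b + 1) = -4 + (-5 - 1)*(1 + b) = -4 - 6*(1 + b) = -4 + (-6 - 6*b) = -10 - 6*b)
1971/(-1018 - 1*(-1117)) + 4640/Y(38) = 1971/(-1018 - 1*(-1117)) + 4640/(-10 - 6*38) = 1971/(-1018 + 1117) + 4640/(-10 - 228) = 1971/99 + 4640/(-238) = 1971*(1/99) + 4640*(-1/238) = 219/11 - 2320/119 = 541/1309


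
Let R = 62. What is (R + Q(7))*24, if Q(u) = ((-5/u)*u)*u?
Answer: 648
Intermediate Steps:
Q(u) = -5*u
(R + Q(7))*24 = (62 - 5*7)*24 = (62 - 35)*24 = 27*24 = 648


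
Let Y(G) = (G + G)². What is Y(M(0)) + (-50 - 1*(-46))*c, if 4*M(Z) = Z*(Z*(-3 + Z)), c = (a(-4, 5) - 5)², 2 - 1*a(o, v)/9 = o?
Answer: -9604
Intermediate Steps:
a(o, v) = 18 - 9*o
c = 2401 (c = ((18 - 9*(-4)) - 5)² = ((18 + 36) - 5)² = (54 - 5)² = 49² = 2401)
M(Z) = Z²*(-3 + Z)/4 (M(Z) = (Z*(Z*(-3 + Z)))/4 = (Z²*(-3 + Z))/4 = Z²*(-3 + Z)/4)
Y(G) = 4*G² (Y(G) = (2*G)² = 4*G²)
Y(M(0)) + (-50 - 1*(-46))*c = 4*((¼)*0²*(-3 + 0))² + (-50 - 1*(-46))*2401 = 4*((¼)*0*(-3))² + (-50 + 46)*2401 = 4*0² - 4*2401 = 4*0 - 9604 = 0 - 9604 = -9604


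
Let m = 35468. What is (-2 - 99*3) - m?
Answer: -35767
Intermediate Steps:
(-2 - 99*3) - m = (-2 - 99*3) - 1*35468 = (-2 - 297) - 35468 = -299 - 35468 = -35767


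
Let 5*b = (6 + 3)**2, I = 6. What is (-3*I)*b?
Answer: -1458/5 ≈ -291.60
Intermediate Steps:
b = 81/5 (b = (6 + 3)**2/5 = (1/5)*9**2 = (1/5)*81 = 81/5 ≈ 16.200)
(-3*I)*b = -3*6*(81/5) = -18*81/5 = -1458/5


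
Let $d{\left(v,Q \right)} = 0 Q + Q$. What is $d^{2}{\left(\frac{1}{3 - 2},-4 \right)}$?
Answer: $16$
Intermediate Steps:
$d{\left(v,Q \right)} = Q$ ($d{\left(v,Q \right)} = 0 + Q = Q$)
$d^{2}{\left(\frac{1}{3 - 2},-4 \right)} = \left(-4\right)^{2} = 16$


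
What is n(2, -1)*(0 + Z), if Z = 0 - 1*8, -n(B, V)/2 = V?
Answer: -16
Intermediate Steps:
n(B, V) = -2*V
Z = -8 (Z = 0 - 8 = -8)
n(2, -1)*(0 + Z) = (-2*(-1))*(0 - 8) = 2*(-8) = -16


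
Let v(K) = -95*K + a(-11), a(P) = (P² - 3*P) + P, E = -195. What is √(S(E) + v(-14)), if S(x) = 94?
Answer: √1567 ≈ 39.585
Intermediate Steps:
a(P) = P² - 2*P
v(K) = 143 - 95*K (v(K) = -95*K - 11*(-2 - 11) = -95*K - 11*(-13) = -95*K + 143 = 143 - 95*K)
√(S(E) + v(-14)) = √(94 + (143 - 95*(-14))) = √(94 + (143 + 1330)) = √(94 + 1473) = √1567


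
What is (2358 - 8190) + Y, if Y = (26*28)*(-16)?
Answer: -17480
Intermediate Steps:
Y = -11648 (Y = 728*(-16) = -11648)
(2358 - 8190) + Y = (2358 - 8190) - 11648 = -5832 - 11648 = -17480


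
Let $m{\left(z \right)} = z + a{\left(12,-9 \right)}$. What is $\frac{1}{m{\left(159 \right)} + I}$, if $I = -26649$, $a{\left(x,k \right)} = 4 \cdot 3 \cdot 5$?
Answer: $- \frac{1}{26430} \approx -3.7836 \cdot 10^{-5}$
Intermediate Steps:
$a{\left(x,k \right)} = 60$ ($a{\left(x,k \right)} = 12 \cdot 5 = 60$)
$m{\left(z \right)} = 60 + z$ ($m{\left(z \right)} = z + 60 = 60 + z$)
$\frac{1}{m{\left(159 \right)} + I} = \frac{1}{\left(60 + 159\right) - 26649} = \frac{1}{219 - 26649} = \frac{1}{-26430} = - \frac{1}{26430}$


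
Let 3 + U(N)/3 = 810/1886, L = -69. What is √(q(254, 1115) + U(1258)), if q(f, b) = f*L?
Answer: I*√15591835470/943 ≈ 132.42*I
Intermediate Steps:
q(f, b) = -69*f (q(f, b) = f*(-69) = -69*f)
U(N) = -7272/943 (U(N) = -9 + 3*(810/1886) = -9 + 3*(810*(1/1886)) = -9 + 3*(405/943) = -9 + 1215/943 = -7272/943)
√(q(254, 1115) + U(1258)) = √(-69*254 - 7272/943) = √(-17526 - 7272/943) = √(-16534290/943) = I*√15591835470/943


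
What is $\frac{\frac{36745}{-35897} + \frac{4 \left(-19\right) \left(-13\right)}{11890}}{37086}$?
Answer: $- \frac{28673701}{1130633809170} \approx -2.5361 \cdot 10^{-5}$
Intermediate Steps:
$\frac{\frac{36745}{-35897} + \frac{4 \left(-19\right) \left(-13\right)}{11890}}{37086} = \left(36745 \left(- \frac{1}{35897}\right) + \left(-76\right) \left(-13\right) \frac{1}{11890}\right) \frac{1}{37086} = \left(- \frac{36745}{35897} + 988 \cdot \frac{1}{11890}\right) \frac{1}{37086} = \left(- \frac{36745}{35897} + \frac{494}{5945}\right) \frac{1}{37086} = \left(- \frac{200715907}{213407665}\right) \frac{1}{37086} = - \frac{28673701}{1130633809170}$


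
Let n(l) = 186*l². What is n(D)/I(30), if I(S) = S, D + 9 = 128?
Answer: 438991/5 ≈ 87798.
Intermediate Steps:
D = 119 (D = -9 + 128 = 119)
n(D)/I(30) = (186*119²)/30 = (186*14161)*(1/30) = 2633946*(1/30) = 438991/5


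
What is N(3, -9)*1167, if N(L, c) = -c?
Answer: 10503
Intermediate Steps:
N(3, -9)*1167 = -1*(-9)*1167 = 9*1167 = 10503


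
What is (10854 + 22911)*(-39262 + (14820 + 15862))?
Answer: -289703700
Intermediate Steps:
(10854 + 22911)*(-39262 + (14820 + 15862)) = 33765*(-39262 + 30682) = 33765*(-8580) = -289703700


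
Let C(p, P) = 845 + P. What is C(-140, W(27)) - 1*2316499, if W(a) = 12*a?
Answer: -2315330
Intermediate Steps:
C(-140, W(27)) - 1*2316499 = (845 + 12*27) - 1*2316499 = (845 + 324) - 2316499 = 1169 - 2316499 = -2315330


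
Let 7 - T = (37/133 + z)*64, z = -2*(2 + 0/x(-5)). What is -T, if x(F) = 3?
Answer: -32611/133 ≈ -245.20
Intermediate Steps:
z = -4 (z = -2*(2 + 0/3) = -2*(2 + 0*(⅓)) = -2*(2 + 0) = -2*2 = -4)
T = 32611/133 (T = 7 - (37/133 - 4)*64 = 7 - (-495)*64/133 = 7 - 1*(-31680/133) = 7 + 31680/133 = 32611/133 ≈ 245.20)
-T = -1*32611/133 = -32611/133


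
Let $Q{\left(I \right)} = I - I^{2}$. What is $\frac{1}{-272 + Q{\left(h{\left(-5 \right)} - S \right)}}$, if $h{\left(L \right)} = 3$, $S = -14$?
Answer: $- \frac{1}{544} \approx -0.0018382$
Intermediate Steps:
$\frac{1}{-272 + Q{\left(h{\left(-5 \right)} - S \right)}} = \frac{1}{-272 + \left(3 - -14\right) \left(1 - \left(3 - -14\right)\right)} = \frac{1}{-272 + \left(3 + 14\right) \left(1 - \left(3 + 14\right)\right)} = \frac{1}{-272 + 17 \left(1 - 17\right)} = \frac{1}{-272 + 17 \left(-16\right)} = \frac{1}{-272 - 272} = \frac{1}{-544} = - \frac{1}{544}$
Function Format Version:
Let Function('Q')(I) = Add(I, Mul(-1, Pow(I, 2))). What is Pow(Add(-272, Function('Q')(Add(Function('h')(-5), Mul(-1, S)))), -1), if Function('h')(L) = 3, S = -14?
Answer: Rational(-1, 544) ≈ -0.0018382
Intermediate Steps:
Pow(Add(-272, Function('Q')(Add(Function('h')(-5), Mul(-1, S)))), -1) = Pow(Add(-272, Mul(Add(3, Mul(-1, -14)), Add(1, Mul(-1, Add(3, Mul(-1, -14)))))), -1) = Pow(Add(-272, Mul(Add(3, 14), Add(1, Mul(-1, Add(3, 14))))), -1) = Pow(Add(-272, Mul(17, Add(1, Mul(-1, 17)))), -1) = Pow(Add(-272, Mul(17, Add(1, -17))), -1) = Pow(Add(-272, Mul(17, -16)), -1) = Pow(Add(-272, -272), -1) = Pow(-544, -1) = Rational(-1, 544)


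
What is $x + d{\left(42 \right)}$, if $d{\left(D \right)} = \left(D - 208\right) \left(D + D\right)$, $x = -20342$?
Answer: $-34286$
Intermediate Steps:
$d{\left(D \right)} = 2 D \left(-208 + D\right)$ ($d{\left(D \right)} = \left(-208 + D\right) 2 D = 2 D \left(-208 + D\right)$)
$x + d{\left(42 \right)} = -20342 + 2 \cdot 42 \left(-208 + 42\right) = -20342 + 2 \cdot 42 \left(-166\right) = -20342 - 13944 = -34286$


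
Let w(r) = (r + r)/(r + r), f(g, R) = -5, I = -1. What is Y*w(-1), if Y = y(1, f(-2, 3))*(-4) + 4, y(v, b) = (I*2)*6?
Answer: 52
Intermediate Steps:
y(v, b) = -12 (y(v, b) = -1*2*6 = -2*6 = -12)
w(r) = 1 (w(r) = (2*r)/((2*r)) = (2*r)*(1/(2*r)) = 1)
Y = 52 (Y = -12*(-4) + 4 = 48 + 4 = 52)
Y*w(-1) = 52*1 = 52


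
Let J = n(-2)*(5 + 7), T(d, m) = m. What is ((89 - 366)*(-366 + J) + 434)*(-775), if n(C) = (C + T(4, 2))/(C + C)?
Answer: -78907400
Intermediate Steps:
n(C) = (2 + C)/(2*C) (n(C) = (C + 2)/(C + C) = (2 + C)/((2*C)) = (2 + C)*(1/(2*C)) = (2 + C)/(2*C))
J = 0 (J = ((½)*(2 - 2)/(-2))*(5 + 7) = ((½)*(-½)*0)*12 = 0*12 = 0)
((89 - 366)*(-366 + J) + 434)*(-775) = ((89 - 366)*(-366 + 0) + 434)*(-775) = (-277*(-366) + 434)*(-775) = (101382 + 434)*(-775) = 101816*(-775) = -78907400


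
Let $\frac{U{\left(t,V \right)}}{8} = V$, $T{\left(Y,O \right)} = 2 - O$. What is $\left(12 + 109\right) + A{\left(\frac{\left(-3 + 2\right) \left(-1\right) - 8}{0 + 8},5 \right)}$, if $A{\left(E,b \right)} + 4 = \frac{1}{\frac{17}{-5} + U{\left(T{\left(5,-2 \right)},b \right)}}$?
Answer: $\frac{21416}{183} \approx 117.03$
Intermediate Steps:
$U{\left(t,V \right)} = 8 V$
$A{\left(E,b \right)} = -4 + \frac{1}{- \frac{17}{5} + 8 b}$ ($A{\left(E,b \right)} = -4 + \frac{1}{\frac{17}{-5} + 8 b} = -4 + \frac{1}{17 \left(- \frac{1}{5}\right) + 8 b} = -4 + \frac{1}{- \frac{17}{5} + 8 b}$)
$\left(12 + 109\right) + A{\left(\frac{\left(-3 + 2\right) \left(-1\right) - 8}{0 + 8},5 \right)} = \left(12 + 109\right) + \frac{73 - 800}{-17 + 40 \cdot 5} = 121 + \frac{73 - 800}{-17 + 200} = 121 + \frac{1}{183} \left(-727\right) = 121 - \frac{727}{183} = \frac{21416}{183}$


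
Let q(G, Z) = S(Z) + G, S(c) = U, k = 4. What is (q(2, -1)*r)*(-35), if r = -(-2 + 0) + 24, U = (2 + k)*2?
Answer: -12740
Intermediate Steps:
U = 12 (U = (2 + 4)*2 = 6*2 = 12)
S(c) = 12
q(G, Z) = 12 + G
r = 26 (r = -1*(-2) + 24 = 2 + 24 = 26)
(q(2, -1)*r)*(-35) = ((12 + 2)*26)*(-35) = (14*26)*(-35) = 364*(-35) = -12740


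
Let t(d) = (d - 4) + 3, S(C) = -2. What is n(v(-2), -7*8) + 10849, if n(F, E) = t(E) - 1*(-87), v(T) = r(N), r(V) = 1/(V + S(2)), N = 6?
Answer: 10879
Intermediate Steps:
t(d) = -1 + d (t(d) = (-4 + d) + 3 = -1 + d)
r(V) = 1/(-2 + V) (r(V) = 1/(V - 2) = 1/(-2 + V))
v(T) = 1/4 (v(T) = 1/(-2 + 6) = 1/4)
n(F, E) = 86 + E (n(F, E) = (-1 + E) - 1*(-87) = (-1 + E) + 87 = 86 + E)
n(v(-2), -7*8) + 10849 = (86 - 7*8) + 10849 = (86 - 56) + 10849 = 30 + 10849 = 10879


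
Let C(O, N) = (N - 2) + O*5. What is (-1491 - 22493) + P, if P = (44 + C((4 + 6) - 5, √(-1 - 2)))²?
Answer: -19498 + 134*I*√3 ≈ -19498.0 + 232.09*I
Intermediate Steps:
C(O, N) = -2 + N + 5*O (C(O, N) = (-2 + N) + 5*O = -2 + N + 5*O)
P = (67 + I*√3)² (P = (44 + (-2 + √(-1 - 2) + 5*((4 + 6) - 5)))² = (44 + (-2 + √(-3) + 5*(10 - 5)))² = (44 + (-2 + I*√3 + 5*5))² = (44 + (-2 + I*√3 + 25))² = (44 + (23 + I*√3))² = (67 + I*√3)² ≈ 4486.0 + 232.09*I)
(-1491 - 22493) + P = (-1491 - 22493) + (67 + I*√3)² = -23984 + (67 + I*√3)²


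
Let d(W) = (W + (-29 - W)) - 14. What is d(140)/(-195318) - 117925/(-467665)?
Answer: 4610596949/18268678494 ≈ 0.25238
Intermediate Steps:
d(W) = -43 (d(W) = -29 - 14 = -43)
d(140)/(-195318) - 117925/(-467665) = -43/(-195318) - 117925/(-467665) = -43*(-1/195318) - 117925*(-1/467665) = 43/195318 + 23585/93533 = 4610596949/18268678494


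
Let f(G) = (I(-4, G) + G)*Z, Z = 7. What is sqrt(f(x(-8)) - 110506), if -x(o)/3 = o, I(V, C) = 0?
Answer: I*sqrt(110338) ≈ 332.17*I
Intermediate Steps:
x(o) = -3*o
f(G) = 7*G (f(G) = (0 + G)*7 = G*7 = 7*G)
sqrt(f(x(-8)) - 110506) = sqrt(7*(-3*(-8)) - 110506) = sqrt(7*24 - 110506) = sqrt(168 - 110506) = sqrt(-110338) = I*sqrt(110338)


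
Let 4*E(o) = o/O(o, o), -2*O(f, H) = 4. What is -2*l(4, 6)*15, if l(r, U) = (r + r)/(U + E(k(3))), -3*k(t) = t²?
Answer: -640/17 ≈ -37.647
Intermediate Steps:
k(t) = -t²/3
O(f, H) = -2 (O(f, H) = -½*4 = -2)
E(o) = -o/8 (E(o) = (o/(-2))/4 = (o*(-½))/4 = (-o/2)/4 = -o/8)
l(r, U) = 2*r/(3/8 + U) (l(r, U) = (r + r)/(U - (-1)*3²/24) = (2*r)/(U - (-1)*9/24) = (2*r)/(U - ⅛*(-3)) = (2*r)/(U + 3/8) = (2*r)/(3/8 + U) = 2*r/(3/8 + U))
-2*l(4, 6)*15 = -32*4/(3 + 8*6)*15 = -32*4/(3 + 48)*15 = -32*4/51*15 = -2*64/51*15 = -128/51*15 = -640/17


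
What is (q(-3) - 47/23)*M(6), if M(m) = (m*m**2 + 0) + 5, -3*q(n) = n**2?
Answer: -25636/23 ≈ -1114.6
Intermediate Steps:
q(n) = -n**2/3
M(m) = 5 + m**3 (M(m) = (m**3 + 0) + 5 = m**3 + 5 = 5 + m**3)
(q(-3) - 47/23)*M(6) = (-1/3*(-3)**2 - 47/23)*(5 + 6**3) = (-1/3*9 - 47*1/23)*(5 + 216) = (-3 - 47/23)*221 = -116/23*221 = -25636/23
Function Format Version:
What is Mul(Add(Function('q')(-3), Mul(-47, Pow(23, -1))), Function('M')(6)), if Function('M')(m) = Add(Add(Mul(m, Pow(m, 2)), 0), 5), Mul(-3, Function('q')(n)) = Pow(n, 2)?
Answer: Rational(-25636, 23) ≈ -1114.6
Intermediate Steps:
Function('q')(n) = Mul(Rational(-1, 3), Pow(n, 2))
Function('M')(m) = Add(5, Pow(m, 3)) (Function('M')(m) = Add(Add(Pow(m, 3), 0), 5) = Add(Pow(m, 3), 5) = Add(5, Pow(m, 3)))
Mul(Add(Function('q')(-3), Mul(-47, Pow(23, -1))), Function('M')(6)) = Mul(Add(Mul(Rational(-1, 3), Pow(-3, 2)), Mul(-47, Pow(23, -1))), Add(5, Pow(6, 3))) = Mul(Add(Mul(Rational(-1, 3), 9), Mul(-47, Rational(1, 23))), Add(5, 216)) = Mul(Add(-3, Rational(-47, 23)), 221) = Mul(Rational(-116, 23), 221) = Rational(-25636, 23)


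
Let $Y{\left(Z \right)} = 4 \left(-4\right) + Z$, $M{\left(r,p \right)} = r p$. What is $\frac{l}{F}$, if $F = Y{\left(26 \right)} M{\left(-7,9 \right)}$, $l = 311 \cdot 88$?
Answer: $- \frac{13684}{315} \approx -43.441$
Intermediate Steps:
$l = 27368$
$M{\left(r,p \right)} = p r$
$Y{\left(Z \right)} = -16 + Z$
$F = -630$ ($F = \left(-16 + 26\right) 9 \left(-7\right) = 10 \left(-63\right) = -630$)
$\frac{l}{F} = \frac{27368}{-630} = 27368 \left(- \frac{1}{630}\right) = - \frac{13684}{315}$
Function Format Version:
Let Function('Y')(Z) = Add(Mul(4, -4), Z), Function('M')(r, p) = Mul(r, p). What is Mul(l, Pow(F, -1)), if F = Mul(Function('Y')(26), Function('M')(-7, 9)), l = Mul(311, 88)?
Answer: Rational(-13684, 315) ≈ -43.441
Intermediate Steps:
l = 27368
Function('M')(r, p) = Mul(p, r)
Function('Y')(Z) = Add(-16, Z)
F = -630 (F = Mul(Add(-16, 26), Mul(9, -7)) = Mul(10, -63) = -630)
Mul(l, Pow(F, -1)) = Mul(27368, Pow(-630, -1)) = Mul(27368, Rational(-1, 630)) = Rational(-13684, 315)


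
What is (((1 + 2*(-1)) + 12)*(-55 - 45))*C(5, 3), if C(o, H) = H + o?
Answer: -8800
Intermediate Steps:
(((1 + 2*(-1)) + 12)*(-55 - 45))*C(5, 3) = (((1 + 2*(-1)) + 12)*(-55 - 45))*(3 + 5) = (((1 - 2) + 12)*(-100))*8 = ((-1 + 12)*(-100))*8 = (11*(-100))*8 = -1100*8 = -8800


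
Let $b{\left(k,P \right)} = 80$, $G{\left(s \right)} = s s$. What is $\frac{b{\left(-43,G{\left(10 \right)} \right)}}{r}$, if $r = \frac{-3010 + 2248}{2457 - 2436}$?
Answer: $- \frac{280}{127} \approx -2.2047$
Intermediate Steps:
$G{\left(s \right)} = s^{2}$
$r = - \frac{254}{7}$ ($r = - \frac{762}{21} = \left(-762\right) \frac{1}{21} = - \frac{254}{7} \approx -36.286$)
$\frac{b{\left(-43,G{\left(10 \right)} \right)}}{r} = \frac{80}{- \frac{254}{7}} = 80 \left(- \frac{7}{254}\right) = - \frac{280}{127}$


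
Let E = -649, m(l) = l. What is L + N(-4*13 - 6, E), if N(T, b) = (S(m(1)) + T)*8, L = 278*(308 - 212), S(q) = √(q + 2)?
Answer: 26224 + 8*√3 ≈ 26238.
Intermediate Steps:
S(q) = √(2 + q)
L = 26688 (L = 278*96 = 26688)
N(T, b) = 8*T + 8*√3 (N(T, b) = (√(2 + 1) + T)*8 = (√3 + T)*8 = (T + √3)*8 = 8*T + 8*√3)
L + N(-4*13 - 6, E) = 26688 + (8*(-4*13 - 6) + 8*√3) = 26688 + (8*(-52 - 6) + 8*√3) = 26688 + (8*(-58) + 8*√3) = 26688 + (-464 + 8*√3) = 26224 + 8*√3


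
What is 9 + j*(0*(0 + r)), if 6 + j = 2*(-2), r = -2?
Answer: 9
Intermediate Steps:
j = -10 (j = -6 + 2*(-2) = -6 - 4 = -10)
9 + j*(0*(0 + r)) = 9 - 0*(0 - 2) = 9 - 0*(-2) = 9 - 10*0 = 9 + 0 = 9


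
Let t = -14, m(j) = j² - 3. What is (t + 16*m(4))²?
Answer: 37636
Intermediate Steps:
m(j) = -3 + j²
(t + 16*m(4))² = (-14 + 16*(-3 + 4²))² = (-14 + 16*(-3 + 16))² = (-14 + 16*13)² = (-14 + 208)² = 194² = 37636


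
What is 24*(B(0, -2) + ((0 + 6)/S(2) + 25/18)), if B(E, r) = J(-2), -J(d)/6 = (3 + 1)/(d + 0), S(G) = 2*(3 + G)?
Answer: 5036/15 ≈ 335.73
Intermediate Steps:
S(G) = 6 + 2*G
J(d) = -24/d (J(d) = -6*(3 + 1)/(d + 0) = -24/d)
B(E, r) = 12 (B(E, r) = -24/(-2) = -24*(-½) = 12)
24*(B(0, -2) + ((0 + 6)/S(2) + 25/18)) = 24*(12 + ((0 + 6)/(6 + 2*2) + 25/18)) = 24*(12 + (6/(6 + 4) + 25*(1/18))) = 24*(12 + (6/10 + 25/18)) = 24*(12 + (6*(⅒) + 25/18)) = 24*(12 + (⅗ + 25/18)) = 24*(12 + 179/90) = 24*(1259/90) = 5036/15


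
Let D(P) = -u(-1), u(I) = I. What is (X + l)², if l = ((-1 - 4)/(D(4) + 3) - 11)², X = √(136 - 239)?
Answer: 5738433/256 + 2401*I*√103/8 ≈ 22416.0 + 3045.9*I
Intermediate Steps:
X = I*√103 (X = √(-103) = I*√103 ≈ 10.149*I)
D(P) = 1 (D(P) = -1*(-1) = 1)
l = 2401/16 (l = ((-1 - 4)/(1 + 3) - 11)² = (-5/4 - 11)² = (-49/4)² = 2401/16 ≈ 150.06)
(X + l)² = (I*√103 + 2401/16)² = (2401/16 + I*√103)²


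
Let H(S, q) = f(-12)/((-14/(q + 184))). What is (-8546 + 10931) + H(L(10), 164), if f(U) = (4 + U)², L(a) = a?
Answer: 5559/7 ≈ 794.14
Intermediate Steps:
H(S, q) = -5888/7 - 32*q/7 (H(S, q) = (4 - 12)²/((-14/(q + 184))) = (-8)²/((-14/(184 + q))) = 64*(-92/7 - q/14) = -5888/7 - 32*q/7)
(-8546 + 10931) + H(L(10), 164) = (-8546 + 10931) + (-5888/7 - 32/7*164) = 2385 + (-5888/7 - 5248/7) = 2385 - 11136/7 = 5559/7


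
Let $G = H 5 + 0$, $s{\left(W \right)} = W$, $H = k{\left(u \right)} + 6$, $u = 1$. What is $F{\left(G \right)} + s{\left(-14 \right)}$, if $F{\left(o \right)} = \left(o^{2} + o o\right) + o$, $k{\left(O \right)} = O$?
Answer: $2471$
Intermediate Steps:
$H = 7$ ($H = 1 + 6 = 7$)
$G = 35$ ($G = 7 \cdot 5 + 0 = 35 + 0 = 35$)
$F{\left(o \right)} = o + 2 o^{2}$ ($F{\left(o \right)} = \left(o^{2} + o^{2}\right) + o = 2 o^{2} + o = o + 2 o^{2}$)
$F{\left(G \right)} + s{\left(-14 \right)} = 35 \left(1 + 2 \cdot 35\right) - 14 = 35 \left(1 + 70\right) - 14 = 35 \cdot 71 - 14 = 2485 - 14 = 2471$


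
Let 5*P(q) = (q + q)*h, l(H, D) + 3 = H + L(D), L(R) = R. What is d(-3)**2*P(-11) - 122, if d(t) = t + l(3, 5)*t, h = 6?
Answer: -43378/5 ≈ -8675.6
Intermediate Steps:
l(H, D) = -3 + D + H (l(H, D) = -3 + (H + D) = -3 + (D + H) = -3 + D + H)
P(q) = 12*q/5 (P(q) = ((q + q)*6)/5 = ((2*q)*6)/5 = (12*q)/5 = 12*q/5)
d(t) = 6*t (d(t) = t + (-3 + 5 + 3)*t = t + 5*t = 6*t)
d(-3)**2*P(-11) - 122 = (6*(-3))**2*((12/5)*(-11)) - 122 = (-18)**2*(-132/5) - 122 = 324*(-132/5) - 122 = -42768/5 - 122 = -43378/5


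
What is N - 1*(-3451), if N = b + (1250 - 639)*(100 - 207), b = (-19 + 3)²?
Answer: -61670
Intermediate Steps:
b = 256 (b = (-16)² = 256)
N = -65121 (N = 256 + (1250 - 639)*(100 - 207) = 256 + 611*(-107) = 256 - 65377 = -65121)
N - 1*(-3451) = -65121 - 1*(-3451) = -65121 + 3451 = -61670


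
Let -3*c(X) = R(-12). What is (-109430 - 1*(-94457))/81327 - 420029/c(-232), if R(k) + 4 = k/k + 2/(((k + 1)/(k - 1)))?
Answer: -375756718250/189763 ≈ -1.9801e+6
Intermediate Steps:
R(k) = -3 + 2*(-1 + k)/(1 + k) (R(k) = -4 + (k/k + 2/(((k + 1)/(k - 1)))) = -4 + (1 + 2/(((1 + k)/(-1 + k)))) = -4 + (1 + 2*((-1 + k)/(1 + k))) = -4 + (1 + 2*(-1 + k)/(1 + k)) = -3 + 2*(-1 + k)/(1 + k))
c(X) = 7/33 (c(X) = -(-5 - 1*(-12))/(3*(1 - 12)) = -(-5 + 12)/(3*(-11)) = -(-1)*7/33 = -1/3*(-7/11) = 7/33)
(-109430 - 1*(-94457))/81327 - 420029/c(-232) = (-109430 - 1*(-94457))/81327 - 420029/7/33 = (-109430 + 94457)*(1/81327) - 420029*33/7 = -14973*1/81327 - 13860957/7 = -4991/27109 - 13860957/7 = -375756718250/189763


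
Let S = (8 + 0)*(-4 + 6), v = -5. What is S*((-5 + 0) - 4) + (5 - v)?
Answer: -134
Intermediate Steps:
S = 16 (S = 8*2 = 16)
S*((-5 + 0) - 4) + (5 - v) = 16*((-5 + 0) - 4) + (5 - 1*(-5)) = 16*(-5 - 4) + (5 + 5) = 16*(-9) + 10 = -144 + 10 = -134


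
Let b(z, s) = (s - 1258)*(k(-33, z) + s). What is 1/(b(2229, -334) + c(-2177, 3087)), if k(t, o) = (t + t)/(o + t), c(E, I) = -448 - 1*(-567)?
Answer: 183/97336757 ≈ 1.8801e-6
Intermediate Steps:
c(E, I) = 119 (c(E, I) = -448 + 567 = 119)
k(t, o) = 2*t/(o + t) (k(t, o) = (2*t)/(o + t) = 2*t/(o + t))
b(z, s) = (-1258 + s)*(s - 66/(-33 + z)) (b(z, s) = (s - 1258)*(2*(-33)/(z - 33) + s) = (-1258 + s)*(2*(-33)/(-33 + z) + s) = (-1258 + s)*(-66/(-33 + z) + s) = (-1258 + s)*(s - 66/(-33 + z)))
1/(b(2229, -334) + c(-2177, 3087)) = 1/((83028 - 66*(-334) - 334*(-1258 - 334)*(-33 + 2229))/(-33 + 2229) + 119) = 1/((83028 + 22044 - 334*(-1592)*2196)/2196 + 119) = 1/((83028 + 22044 + 1167674688)/2196 + 119) = 1/((1/2196)*1167779760 + 119) = 1/(97314980/183 + 119) = 1/(97336757/183) = 183/97336757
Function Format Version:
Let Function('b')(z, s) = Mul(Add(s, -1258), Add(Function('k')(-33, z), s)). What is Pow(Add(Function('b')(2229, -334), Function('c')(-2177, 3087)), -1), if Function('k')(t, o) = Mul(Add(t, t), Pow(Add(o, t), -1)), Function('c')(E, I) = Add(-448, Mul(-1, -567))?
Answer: Rational(183, 97336757) ≈ 1.8801e-6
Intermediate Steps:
Function('c')(E, I) = 119 (Function('c')(E, I) = Add(-448, 567) = 119)
Function('k')(t, o) = Mul(2, t, Pow(Add(o, t), -1)) (Function('k')(t, o) = Mul(Mul(2, t), Pow(Add(o, t), -1)) = Mul(2, t, Pow(Add(o, t), -1)))
Function('b')(z, s) = Mul(Add(-1258, s), Add(s, Mul(-66, Pow(Add(-33, z), -1)))) (Function('b')(z, s) = Mul(Add(s, -1258), Add(Mul(2, -33, Pow(Add(z, -33), -1)), s)) = Mul(Add(-1258, s), Add(Mul(2, -33, Pow(Add(-33, z), -1)), s)) = Mul(Add(-1258, s), Add(Mul(-66, Pow(Add(-33, z), -1)), s)) = Mul(Add(-1258, s), Add(s, Mul(-66, Pow(Add(-33, z), -1)))))
Pow(Add(Function('b')(2229, -334), Function('c')(-2177, 3087)), -1) = Pow(Add(Mul(Pow(Add(-33, 2229), -1), Add(83028, Mul(-66, -334), Mul(-334, Add(-1258, -334), Add(-33, 2229)))), 119), -1) = Pow(Add(Mul(Pow(2196, -1), Add(83028, 22044, Mul(-334, -1592, 2196))), 119), -1) = Pow(Add(Mul(Rational(1, 2196), Add(83028, 22044, 1167674688)), 119), -1) = Pow(Add(Mul(Rational(1, 2196), 1167779760), 119), -1) = Pow(Add(Rational(97314980, 183), 119), -1) = Pow(Rational(97336757, 183), -1) = Rational(183, 97336757)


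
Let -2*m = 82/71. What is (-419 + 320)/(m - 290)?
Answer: 2343/6877 ≈ 0.34070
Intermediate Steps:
m = -41/71 ≈ -0.57747
(-419 + 320)/(m - 290) = (-419 + 320)/(-41/71 - 290) = -99/(-20631/71) = -99*(-71/20631) = 2343/6877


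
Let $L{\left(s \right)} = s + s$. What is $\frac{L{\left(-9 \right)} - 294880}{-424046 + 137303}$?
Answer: $\frac{294898}{286743} \approx 1.0284$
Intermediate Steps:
$L{\left(s \right)} = 2 s$
$\frac{L{\left(-9 \right)} - 294880}{-424046 + 137303} = \frac{2 \left(-9\right) - 294880}{-424046 + 137303} = \frac{-18 - 294880}{-286743} = \left(-294898\right) \left(- \frac{1}{286743}\right) = \frac{294898}{286743}$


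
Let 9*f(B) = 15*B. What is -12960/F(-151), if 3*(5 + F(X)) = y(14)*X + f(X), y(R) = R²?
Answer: 29160/22397 ≈ 1.3020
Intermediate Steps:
f(B) = 5*B/3 (f(B) = (15*B)/9 = 5*B/3)
F(X) = -5 + 593*X/9 (F(X) = -5 + (14²*X + 5*X/3)/3 = -5 + (196*X + 5*X/3)/3 = -5 + (593*X/3)/3 = -5 + 593*X/9)
-12960/F(-151) = -12960/(-5 + (593/9)*(-151)) = -12960/(-5 - 89543/9) = -12960/(-89588/9) = -12960*(-9/89588) = 29160/22397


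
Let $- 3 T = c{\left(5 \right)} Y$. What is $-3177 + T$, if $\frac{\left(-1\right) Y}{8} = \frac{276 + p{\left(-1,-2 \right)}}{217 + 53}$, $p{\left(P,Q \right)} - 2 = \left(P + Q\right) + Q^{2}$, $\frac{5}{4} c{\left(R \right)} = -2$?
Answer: $- \frac{715817}{225} \approx -3181.4$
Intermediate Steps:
$c{\left(R \right)} = - \frac{8}{5}$ ($c{\left(R \right)} = \frac{4}{5} \left(-2\right) = - \frac{8}{5}$)
$p{\left(P,Q \right)} = 2 + P + Q + Q^{2}$ ($p{\left(P,Q \right)} = 2 + \left(\left(P + Q\right) + Q^{2}\right) = 2 + \left(P + Q + Q^{2}\right) = 2 + P + Q + Q^{2}$)
$Y = - \frac{124}{15}$ ($Y = - 8 \frac{276 + \left(2 - 1 - 2 + \left(-2\right)^{2}\right)}{217 + 53} = - 8 \frac{276 + \left(2 - 1 - 2 + 4\right)}{270} = - 8 \left(276 + 3\right) \frac{1}{270} = - 8 \cdot 279 \cdot \frac{1}{270} = \left(-8\right) \frac{31}{30} = - \frac{124}{15} \approx -8.2667$)
$T = - \frac{992}{225}$ ($T = - \frac{\left(- \frac{8}{5}\right) \left(- \frac{124}{15}\right)}{3} = \left(- \frac{1}{3}\right) \frac{992}{75} = - \frac{992}{225} \approx -4.4089$)
$-3177 + T = -3177 - \frac{992}{225} = - \frac{715817}{225}$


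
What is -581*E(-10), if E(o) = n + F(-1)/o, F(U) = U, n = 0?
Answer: -581/10 ≈ -58.100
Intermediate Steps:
E(o) = -1/o (E(o) = 0 - 1/o = -1/o)
-581*E(-10) = -(-581)/(-10) = -(-581)*(-1)/10 = -581*⅒ = -581/10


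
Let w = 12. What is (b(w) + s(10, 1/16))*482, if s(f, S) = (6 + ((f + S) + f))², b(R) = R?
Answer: 42647601/128 ≈ 3.3318e+5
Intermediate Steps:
s(f, S) = (6 + S + 2*f)² (s(f, S) = (6 + ((S + f) + f))² = (6 + (S + 2*f))² = (6 + S + 2*f)²)
(b(w) + s(10, 1/16))*482 = (12 + (6 + 1/16 + 2*10)²)*482 = (12 + (6 + 1/16 + 20)²)*482 = (12 + (417/16)²)*482 = (12 + 173889/256)*482 = (176961/256)*482 = 42647601/128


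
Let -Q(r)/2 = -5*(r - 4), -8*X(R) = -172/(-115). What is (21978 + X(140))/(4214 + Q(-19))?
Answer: 5054897/916320 ≈ 5.5165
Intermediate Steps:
X(R) = -43/230 (X(R) = -(-43)/(2*(-115)) = -(-43)*(-1)/(2*115) = -⅛*172/115 = -43/230)
Q(r) = -40 + 10*r (Q(r) = -(-10)*(r - 4) = -(-10)*(-4 + r) = -2*(20 - 5*r) = -40 + 10*r)
(21978 + X(140))/(4214 + Q(-19)) = (21978 - 43/230)/(4214 + (-40 + 10*(-19))) = 5054897/(230*(4214 + (-40 - 190))) = 5054897/(230*(4214 - 230)) = (5054897/230)/3984 = (5054897/230)*(1/3984) = 5054897/916320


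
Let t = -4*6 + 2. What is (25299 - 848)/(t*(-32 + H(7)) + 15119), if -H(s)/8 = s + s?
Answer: 24451/18287 ≈ 1.3371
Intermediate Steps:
H(s) = -16*s (H(s) = -8*(s + s) = -16*s)
t = -22 (t = -24 + 2 = -22)
(25299 - 848)/(t*(-32 + H(7)) + 15119) = (25299 - 848)/(-22*(-32 - 16*7) + 15119) = 24451/(-22*(-32 - 112) + 15119) = 24451/(-22*(-144) + 15119) = 24451/(3168 + 15119) = 24451/18287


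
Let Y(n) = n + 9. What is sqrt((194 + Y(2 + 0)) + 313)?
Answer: sqrt(518) ≈ 22.760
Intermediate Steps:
Y(n) = 9 + n
sqrt((194 + Y(2 + 0)) + 313) = sqrt((194 + (9 + (2 + 0))) + 313) = sqrt((194 + (9 + 2)) + 313) = sqrt((194 + 11) + 313) = sqrt(205 + 313) = sqrt(518)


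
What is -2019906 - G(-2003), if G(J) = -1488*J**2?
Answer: 5967849486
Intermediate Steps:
-2019906 - G(-2003) = -2019906 - (-1488)*(-2003)**2 = -2019906 - (-1488)*4012009 = -2019906 - 1*(-5969869392) = -2019906 + 5969869392 = 5967849486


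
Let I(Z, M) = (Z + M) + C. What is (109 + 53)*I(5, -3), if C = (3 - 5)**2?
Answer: 972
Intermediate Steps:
C = 4 (C = (-2)**2 = 4)
I(Z, M) = 4 + M + Z (I(Z, M) = (Z + M) + 4 = (M + Z) + 4 = 4 + M + Z)
(109 + 53)*I(5, -3) = (109 + 53)*(4 - 3 + 5) = 162*6 = 972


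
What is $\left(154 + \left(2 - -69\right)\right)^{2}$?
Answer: $50625$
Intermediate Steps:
$\left(154 + \left(2 - -69\right)\right)^{2} = \left(154 + \left(2 + 69\right)\right)^{2} = \left(154 + 71\right)^{2} = 225^{2} = 50625$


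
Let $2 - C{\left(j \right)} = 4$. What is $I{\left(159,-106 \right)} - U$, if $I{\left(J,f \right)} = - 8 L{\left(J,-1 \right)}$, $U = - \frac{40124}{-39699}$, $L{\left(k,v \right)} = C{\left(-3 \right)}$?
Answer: $\frac{595060}{39699} \approx 14.989$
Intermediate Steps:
$C{\left(j \right)} = -2$ ($C{\left(j \right)} = 2 - 4 = -2$)
$L{\left(k,v \right)} = -2$
$U = \frac{40124}{39699}$ ($U = \left(-40124\right) \left(- \frac{1}{39699}\right) = \frac{40124}{39699} \approx 1.0107$)
$I{\left(J,f \right)} = 16$ ($I{\left(J,f \right)} = \left(-8\right) \left(-2\right) = 16$)
$I{\left(159,-106 \right)} - U = 16 - \frac{40124}{39699} = \frac{595060}{39699}$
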